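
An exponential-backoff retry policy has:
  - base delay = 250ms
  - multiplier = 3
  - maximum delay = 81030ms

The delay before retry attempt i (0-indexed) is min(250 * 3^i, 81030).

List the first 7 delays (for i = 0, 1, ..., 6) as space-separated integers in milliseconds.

Computing each delay:
  i=0: min(250*3^0, 81030) = 250
  i=1: min(250*3^1, 81030) = 750
  i=2: min(250*3^2, 81030) = 2250
  i=3: min(250*3^3, 81030) = 6750
  i=4: min(250*3^4, 81030) = 20250
  i=5: min(250*3^5, 81030) = 60750
  i=6: min(250*3^6, 81030) = 81030

Answer: 250 750 2250 6750 20250 60750 81030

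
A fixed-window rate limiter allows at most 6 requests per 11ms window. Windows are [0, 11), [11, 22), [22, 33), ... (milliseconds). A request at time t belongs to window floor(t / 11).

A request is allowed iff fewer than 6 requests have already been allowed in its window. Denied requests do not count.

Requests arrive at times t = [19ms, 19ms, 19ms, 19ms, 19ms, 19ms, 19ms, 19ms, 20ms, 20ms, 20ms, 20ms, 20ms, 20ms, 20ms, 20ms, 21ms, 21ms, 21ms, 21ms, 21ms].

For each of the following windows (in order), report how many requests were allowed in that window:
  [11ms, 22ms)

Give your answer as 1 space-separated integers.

Processing requests:
  req#1 t=19ms (window 1): ALLOW
  req#2 t=19ms (window 1): ALLOW
  req#3 t=19ms (window 1): ALLOW
  req#4 t=19ms (window 1): ALLOW
  req#5 t=19ms (window 1): ALLOW
  req#6 t=19ms (window 1): ALLOW
  req#7 t=19ms (window 1): DENY
  req#8 t=19ms (window 1): DENY
  req#9 t=20ms (window 1): DENY
  req#10 t=20ms (window 1): DENY
  req#11 t=20ms (window 1): DENY
  req#12 t=20ms (window 1): DENY
  req#13 t=20ms (window 1): DENY
  req#14 t=20ms (window 1): DENY
  req#15 t=20ms (window 1): DENY
  req#16 t=20ms (window 1): DENY
  req#17 t=21ms (window 1): DENY
  req#18 t=21ms (window 1): DENY
  req#19 t=21ms (window 1): DENY
  req#20 t=21ms (window 1): DENY
  req#21 t=21ms (window 1): DENY

Allowed counts by window: 6

Answer: 6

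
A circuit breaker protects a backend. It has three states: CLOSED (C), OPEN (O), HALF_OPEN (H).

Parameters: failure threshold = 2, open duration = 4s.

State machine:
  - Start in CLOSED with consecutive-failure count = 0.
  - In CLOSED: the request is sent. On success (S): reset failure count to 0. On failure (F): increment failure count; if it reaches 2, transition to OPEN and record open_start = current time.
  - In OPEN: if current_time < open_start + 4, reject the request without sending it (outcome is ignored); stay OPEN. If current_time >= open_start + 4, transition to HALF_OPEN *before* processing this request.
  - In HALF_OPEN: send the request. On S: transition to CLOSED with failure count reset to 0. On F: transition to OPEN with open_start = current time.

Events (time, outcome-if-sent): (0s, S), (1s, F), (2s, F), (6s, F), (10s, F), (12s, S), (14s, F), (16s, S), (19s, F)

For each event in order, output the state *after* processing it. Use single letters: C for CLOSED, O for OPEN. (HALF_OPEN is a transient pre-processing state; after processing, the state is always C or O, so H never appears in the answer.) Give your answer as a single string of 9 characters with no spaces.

Answer: CCOOOOOOO

Derivation:
State after each event:
  event#1 t=0s outcome=S: state=CLOSED
  event#2 t=1s outcome=F: state=CLOSED
  event#3 t=2s outcome=F: state=OPEN
  event#4 t=6s outcome=F: state=OPEN
  event#5 t=10s outcome=F: state=OPEN
  event#6 t=12s outcome=S: state=OPEN
  event#7 t=14s outcome=F: state=OPEN
  event#8 t=16s outcome=S: state=OPEN
  event#9 t=19s outcome=F: state=OPEN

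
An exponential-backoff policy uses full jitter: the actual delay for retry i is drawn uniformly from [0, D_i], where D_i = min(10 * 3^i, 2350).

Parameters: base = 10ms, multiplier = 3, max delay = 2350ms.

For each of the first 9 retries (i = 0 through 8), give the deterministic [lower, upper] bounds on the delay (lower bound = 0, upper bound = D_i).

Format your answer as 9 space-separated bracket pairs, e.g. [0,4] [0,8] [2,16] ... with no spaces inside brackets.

Answer: [0,10] [0,30] [0,90] [0,270] [0,810] [0,2350] [0,2350] [0,2350] [0,2350]

Derivation:
Computing bounds per retry:
  i=0: D_i=min(10*3^0,2350)=10, bounds=[0,10]
  i=1: D_i=min(10*3^1,2350)=30, bounds=[0,30]
  i=2: D_i=min(10*3^2,2350)=90, bounds=[0,90]
  i=3: D_i=min(10*3^3,2350)=270, bounds=[0,270]
  i=4: D_i=min(10*3^4,2350)=810, bounds=[0,810]
  i=5: D_i=min(10*3^5,2350)=2350, bounds=[0,2350]
  i=6: D_i=min(10*3^6,2350)=2350, bounds=[0,2350]
  i=7: D_i=min(10*3^7,2350)=2350, bounds=[0,2350]
  i=8: D_i=min(10*3^8,2350)=2350, bounds=[0,2350]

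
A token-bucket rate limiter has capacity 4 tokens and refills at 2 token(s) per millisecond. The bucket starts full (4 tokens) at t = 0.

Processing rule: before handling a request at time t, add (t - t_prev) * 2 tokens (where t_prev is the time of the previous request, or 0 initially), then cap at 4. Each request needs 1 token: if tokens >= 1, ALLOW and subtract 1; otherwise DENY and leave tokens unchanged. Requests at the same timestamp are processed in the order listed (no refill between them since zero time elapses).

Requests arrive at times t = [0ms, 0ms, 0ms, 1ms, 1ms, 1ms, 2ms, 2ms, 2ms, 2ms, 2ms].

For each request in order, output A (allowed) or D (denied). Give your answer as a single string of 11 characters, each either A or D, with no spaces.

Simulating step by step:
  req#1 t=0ms: ALLOW
  req#2 t=0ms: ALLOW
  req#3 t=0ms: ALLOW
  req#4 t=1ms: ALLOW
  req#5 t=1ms: ALLOW
  req#6 t=1ms: ALLOW
  req#7 t=2ms: ALLOW
  req#8 t=2ms: ALLOW
  req#9 t=2ms: DENY
  req#10 t=2ms: DENY
  req#11 t=2ms: DENY

Answer: AAAAAAAADDD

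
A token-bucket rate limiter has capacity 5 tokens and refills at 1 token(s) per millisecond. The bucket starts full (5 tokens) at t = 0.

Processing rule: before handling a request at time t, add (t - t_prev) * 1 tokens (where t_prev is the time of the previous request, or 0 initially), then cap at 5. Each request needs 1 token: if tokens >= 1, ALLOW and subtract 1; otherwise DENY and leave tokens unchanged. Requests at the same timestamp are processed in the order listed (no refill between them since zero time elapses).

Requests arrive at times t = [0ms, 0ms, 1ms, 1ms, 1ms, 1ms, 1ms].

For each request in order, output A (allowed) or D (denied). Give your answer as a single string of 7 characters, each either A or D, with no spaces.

Answer: AAAAAAD

Derivation:
Simulating step by step:
  req#1 t=0ms: ALLOW
  req#2 t=0ms: ALLOW
  req#3 t=1ms: ALLOW
  req#4 t=1ms: ALLOW
  req#5 t=1ms: ALLOW
  req#6 t=1ms: ALLOW
  req#7 t=1ms: DENY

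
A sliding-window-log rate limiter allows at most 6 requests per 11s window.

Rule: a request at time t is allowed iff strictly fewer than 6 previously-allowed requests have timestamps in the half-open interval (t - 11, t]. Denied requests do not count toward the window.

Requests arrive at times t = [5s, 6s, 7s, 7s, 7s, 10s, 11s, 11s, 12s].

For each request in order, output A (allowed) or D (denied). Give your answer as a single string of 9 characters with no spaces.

Answer: AAAAAADDD

Derivation:
Tracking allowed requests in the window:
  req#1 t=5s: ALLOW
  req#2 t=6s: ALLOW
  req#3 t=7s: ALLOW
  req#4 t=7s: ALLOW
  req#5 t=7s: ALLOW
  req#6 t=10s: ALLOW
  req#7 t=11s: DENY
  req#8 t=11s: DENY
  req#9 t=12s: DENY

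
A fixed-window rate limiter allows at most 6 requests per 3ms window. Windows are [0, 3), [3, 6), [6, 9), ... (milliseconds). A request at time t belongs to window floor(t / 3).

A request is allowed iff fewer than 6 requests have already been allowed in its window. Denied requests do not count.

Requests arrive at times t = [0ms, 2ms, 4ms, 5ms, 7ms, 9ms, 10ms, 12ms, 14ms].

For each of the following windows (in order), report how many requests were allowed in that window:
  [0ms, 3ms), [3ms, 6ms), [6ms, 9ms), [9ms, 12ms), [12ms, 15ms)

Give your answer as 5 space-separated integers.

Answer: 2 2 1 2 2

Derivation:
Processing requests:
  req#1 t=0ms (window 0): ALLOW
  req#2 t=2ms (window 0): ALLOW
  req#3 t=4ms (window 1): ALLOW
  req#4 t=5ms (window 1): ALLOW
  req#5 t=7ms (window 2): ALLOW
  req#6 t=9ms (window 3): ALLOW
  req#7 t=10ms (window 3): ALLOW
  req#8 t=12ms (window 4): ALLOW
  req#9 t=14ms (window 4): ALLOW

Allowed counts by window: 2 2 1 2 2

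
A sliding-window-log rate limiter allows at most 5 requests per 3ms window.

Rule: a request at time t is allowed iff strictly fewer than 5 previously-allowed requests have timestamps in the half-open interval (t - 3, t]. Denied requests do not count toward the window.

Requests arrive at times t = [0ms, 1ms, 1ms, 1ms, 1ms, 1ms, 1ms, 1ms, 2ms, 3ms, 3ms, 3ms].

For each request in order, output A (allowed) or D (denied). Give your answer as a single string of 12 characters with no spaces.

Tracking allowed requests in the window:
  req#1 t=0ms: ALLOW
  req#2 t=1ms: ALLOW
  req#3 t=1ms: ALLOW
  req#4 t=1ms: ALLOW
  req#5 t=1ms: ALLOW
  req#6 t=1ms: DENY
  req#7 t=1ms: DENY
  req#8 t=1ms: DENY
  req#9 t=2ms: DENY
  req#10 t=3ms: ALLOW
  req#11 t=3ms: DENY
  req#12 t=3ms: DENY

Answer: AAAAADDDDADD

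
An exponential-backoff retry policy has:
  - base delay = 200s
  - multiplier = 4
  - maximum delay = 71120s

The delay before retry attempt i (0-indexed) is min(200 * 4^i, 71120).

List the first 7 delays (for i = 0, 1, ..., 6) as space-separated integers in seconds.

Answer: 200 800 3200 12800 51200 71120 71120

Derivation:
Computing each delay:
  i=0: min(200*4^0, 71120) = 200
  i=1: min(200*4^1, 71120) = 800
  i=2: min(200*4^2, 71120) = 3200
  i=3: min(200*4^3, 71120) = 12800
  i=4: min(200*4^4, 71120) = 51200
  i=5: min(200*4^5, 71120) = 71120
  i=6: min(200*4^6, 71120) = 71120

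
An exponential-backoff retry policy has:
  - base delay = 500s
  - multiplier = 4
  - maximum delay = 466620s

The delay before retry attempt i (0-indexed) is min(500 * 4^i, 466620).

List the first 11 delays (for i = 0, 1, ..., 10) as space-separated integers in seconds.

Answer: 500 2000 8000 32000 128000 466620 466620 466620 466620 466620 466620

Derivation:
Computing each delay:
  i=0: min(500*4^0, 466620) = 500
  i=1: min(500*4^1, 466620) = 2000
  i=2: min(500*4^2, 466620) = 8000
  i=3: min(500*4^3, 466620) = 32000
  i=4: min(500*4^4, 466620) = 128000
  i=5: min(500*4^5, 466620) = 466620
  i=6: min(500*4^6, 466620) = 466620
  i=7: min(500*4^7, 466620) = 466620
  i=8: min(500*4^8, 466620) = 466620
  i=9: min(500*4^9, 466620) = 466620
  i=10: min(500*4^10, 466620) = 466620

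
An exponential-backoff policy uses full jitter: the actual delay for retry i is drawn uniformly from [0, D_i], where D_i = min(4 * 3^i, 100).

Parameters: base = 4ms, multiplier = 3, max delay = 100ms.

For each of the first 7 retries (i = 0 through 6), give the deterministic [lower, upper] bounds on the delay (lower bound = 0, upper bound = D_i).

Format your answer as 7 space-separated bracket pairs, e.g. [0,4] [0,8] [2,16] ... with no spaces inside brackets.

Answer: [0,4] [0,12] [0,36] [0,100] [0,100] [0,100] [0,100]

Derivation:
Computing bounds per retry:
  i=0: D_i=min(4*3^0,100)=4, bounds=[0,4]
  i=1: D_i=min(4*3^1,100)=12, bounds=[0,12]
  i=2: D_i=min(4*3^2,100)=36, bounds=[0,36]
  i=3: D_i=min(4*3^3,100)=100, bounds=[0,100]
  i=4: D_i=min(4*3^4,100)=100, bounds=[0,100]
  i=5: D_i=min(4*3^5,100)=100, bounds=[0,100]
  i=6: D_i=min(4*3^6,100)=100, bounds=[0,100]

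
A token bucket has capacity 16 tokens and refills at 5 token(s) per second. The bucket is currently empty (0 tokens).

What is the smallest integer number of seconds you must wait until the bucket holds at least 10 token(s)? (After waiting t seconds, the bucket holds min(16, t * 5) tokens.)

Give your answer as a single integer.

Need t * 5 >= 10, so t >= 10/5.
Smallest integer t = ceil(10/5) = 2.

Answer: 2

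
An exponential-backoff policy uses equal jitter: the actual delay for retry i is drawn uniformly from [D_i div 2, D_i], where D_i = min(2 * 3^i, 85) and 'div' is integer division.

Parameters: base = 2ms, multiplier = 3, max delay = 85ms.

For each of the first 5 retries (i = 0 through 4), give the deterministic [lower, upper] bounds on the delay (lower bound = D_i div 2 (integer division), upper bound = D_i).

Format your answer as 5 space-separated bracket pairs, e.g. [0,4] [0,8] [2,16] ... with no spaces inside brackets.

Computing bounds per retry:
  i=0: D_i=min(2*3^0,85)=2, bounds=[1,2]
  i=1: D_i=min(2*3^1,85)=6, bounds=[3,6]
  i=2: D_i=min(2*3^2,85)=18, bounds=[9,18]
  i=3: D_i=min(2*3^3,85)=54, bounds=[27,54]
  i=4: D_i=min(2*3^4,85)=85, bounds=[42,85]

Answer: [1,2] [3,6] [9,18] [27,54] [42,85]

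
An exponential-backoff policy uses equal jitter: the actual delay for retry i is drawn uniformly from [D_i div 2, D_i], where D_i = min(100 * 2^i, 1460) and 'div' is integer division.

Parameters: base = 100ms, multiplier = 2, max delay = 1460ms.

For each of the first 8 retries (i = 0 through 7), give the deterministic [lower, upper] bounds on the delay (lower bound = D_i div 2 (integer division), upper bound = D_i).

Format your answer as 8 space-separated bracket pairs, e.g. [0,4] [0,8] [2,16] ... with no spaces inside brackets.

Answer: [50,100] [100,200] [200,400] [400,800] [730,1460] [730,1460] [730,1460] [730,1460]

Derivation:
Computing bounds per retry:
  i=0: D_i=min(100*2^0,1460)=100, bounds=[50,100]
  i=1: D_i=min(100*2^1,1460)=200, bounds=[100,200]
  i=2: D_i=min(100*2^2,1460)=400, bounds=[200,400]
  i=3: D_i=min(100*2^3,1460)=800, bounds=[400,800]
  i=4: D_i=min(100*2^4,1460)=1460, bounds=[730,1460]
  i=5: D_i=min(100*2^5,1460)=1460, bounds=[730,1460]
  i=6: D_i=min(100*2^6,1460)=1460, bounds=[730,1460]
  i=7: D_i=min(100*2^7,1460)=1460, bounds=[730,1460]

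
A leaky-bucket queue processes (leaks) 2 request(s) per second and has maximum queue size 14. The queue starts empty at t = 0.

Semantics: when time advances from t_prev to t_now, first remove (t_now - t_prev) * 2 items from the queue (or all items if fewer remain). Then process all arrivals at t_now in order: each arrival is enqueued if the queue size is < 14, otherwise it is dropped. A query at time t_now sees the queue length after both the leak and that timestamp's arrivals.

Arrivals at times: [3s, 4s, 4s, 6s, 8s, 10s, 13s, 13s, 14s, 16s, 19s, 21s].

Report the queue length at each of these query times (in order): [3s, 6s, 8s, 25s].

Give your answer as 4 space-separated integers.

Queue lengths at query times:
  query t=3s: backlog = 1
  query t=6s: backlog = 1
  query t=8s: backlog = 1
  query t=25s: backlog = 0

Answer: 1 1 1 0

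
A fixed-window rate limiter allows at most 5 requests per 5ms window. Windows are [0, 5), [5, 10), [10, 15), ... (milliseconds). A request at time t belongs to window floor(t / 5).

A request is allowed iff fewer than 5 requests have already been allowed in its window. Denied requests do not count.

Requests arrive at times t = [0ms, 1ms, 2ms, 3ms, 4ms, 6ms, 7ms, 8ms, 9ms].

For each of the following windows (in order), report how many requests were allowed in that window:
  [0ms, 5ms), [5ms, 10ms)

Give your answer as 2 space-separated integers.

Processing requests:
  req#1 t=0ms (window 0): ALLOW
  req#2 t=1ms (window 0): ALLOW
  req#3 t=2ms (window 0): ALLOW
  req#4 t=3ms (window 0): ALLOW
  req#5 t=4ms (window 0): ALLOW
  req#6 t=6ms (window 1): ALLOW
  req#7 t=7ms (window 1): ALLOW
  req#8 t=8ms (window 1): ALLOW
  req#9 t=9ms (window 1): ALLOW

Allowed counts by window: 5 4

Answer: 5 4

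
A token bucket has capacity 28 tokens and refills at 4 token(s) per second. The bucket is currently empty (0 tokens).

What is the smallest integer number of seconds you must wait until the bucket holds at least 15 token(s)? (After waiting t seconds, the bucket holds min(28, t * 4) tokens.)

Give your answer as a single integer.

Answer: 4

Derivation:
Need t * 4 >= 15, so t >= 15/4.
Smallest integer t = ceil(15/4) = 4.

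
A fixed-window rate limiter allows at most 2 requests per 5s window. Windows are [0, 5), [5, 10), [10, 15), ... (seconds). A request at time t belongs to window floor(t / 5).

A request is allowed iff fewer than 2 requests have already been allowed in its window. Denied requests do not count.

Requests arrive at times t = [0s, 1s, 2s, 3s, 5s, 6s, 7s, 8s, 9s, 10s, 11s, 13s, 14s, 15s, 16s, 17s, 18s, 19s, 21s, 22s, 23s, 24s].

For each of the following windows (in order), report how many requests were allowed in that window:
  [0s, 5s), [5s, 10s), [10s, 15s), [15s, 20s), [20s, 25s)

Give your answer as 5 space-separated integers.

Answer: 2 2 2 2 2

Derivation:
Processing requests:
  req#1 t=0s (window 0): ALLOW
  req#2 t=1s (window 0): ALLOW
  req#3 t=2s (window 0): DENY
  req#4 t=3s (window 0): DENY
  req#5 t=5s (window 1): ALLOW
  req#6 t=6s (window 1): ALLOW
  req#7 t=7s (window 1): DENY
  req#8 t=8s (window 1): DENY
  req#9 t=9s (window 1): DENY
  req#10 t=10s (window 2): ALLOW
  req#11 t=11s (window 2): ALLOW
  req#12 t=13s (window 2): DENY
  req#13 t=14s (window 2): DENY
  req#14 t=15s (window 3): ALLOW
  req#15 t=16s (window 3): ALLOW
  req#16 t=17s (window 3): DENY
  req#17 t=18s (window 3): DENY
  req#18 t=19s (window 3): DENY
  req#19 t=21s (window 4): ALLOW
  req#20 t=22s (window 4): ALLOW
  req#21 t=23s (window 4): DENY
  req#22 t=24s (window 4): DENY

Allowed counts by window: 2 2 2 2 2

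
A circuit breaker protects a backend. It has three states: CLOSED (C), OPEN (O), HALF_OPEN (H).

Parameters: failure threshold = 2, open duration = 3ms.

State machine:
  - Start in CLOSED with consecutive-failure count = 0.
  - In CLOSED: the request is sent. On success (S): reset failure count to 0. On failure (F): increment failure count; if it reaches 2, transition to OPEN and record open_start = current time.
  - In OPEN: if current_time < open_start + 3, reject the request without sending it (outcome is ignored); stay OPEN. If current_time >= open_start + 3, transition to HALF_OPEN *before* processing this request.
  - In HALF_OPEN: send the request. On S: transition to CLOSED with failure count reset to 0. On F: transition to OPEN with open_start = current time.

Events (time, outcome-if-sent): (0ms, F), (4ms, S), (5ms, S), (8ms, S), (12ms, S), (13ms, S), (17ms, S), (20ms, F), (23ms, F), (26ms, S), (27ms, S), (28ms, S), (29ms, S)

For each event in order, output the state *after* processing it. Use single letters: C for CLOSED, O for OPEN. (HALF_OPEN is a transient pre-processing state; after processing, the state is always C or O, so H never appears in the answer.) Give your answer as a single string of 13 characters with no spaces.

Answer: CCCCCCCCOCCCC

Derivation:
State after each event:
  event#1 t=0ms outcome=F: state=CLOSED
  event#2 t=4ms outcome=S: state=CLOSED
  event#3 t=5ms outcome=S: state=CLOSED
  event#4 t=8ms outcome=S: state=CLOSED
  event#5 t=12ms outcome=S: state=CLOSED
  event#6 t=13ms outcome=S: state=CLOSED
  event#7 t=17ms outcome=S: state=CLOSED
  event#8 t=20ms outcome=F: state=CLOSED
  event#9 t=23ms outcome=F: state=OPEN
  event#10 t=26ms outcome=S: state=CLOSED
  event#11 t=27ms outcome=S: state=CLOSED
  event#12 t=28ms outcome=S: state=CLOSED
  event#13 t=29ms outcome=S: state=CLOSED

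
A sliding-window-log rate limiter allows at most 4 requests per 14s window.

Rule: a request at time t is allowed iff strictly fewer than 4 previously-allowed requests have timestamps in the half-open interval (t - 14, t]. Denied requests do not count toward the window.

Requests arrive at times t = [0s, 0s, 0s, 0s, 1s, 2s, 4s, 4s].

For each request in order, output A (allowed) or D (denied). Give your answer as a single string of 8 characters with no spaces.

Tracking allowed requests in the window:
  req#1 t=0s: ALLOW
  req#2 t=0s: ALLOW
  req#3 t=0s: ALLOW
  req#4 t=0s: ALLOW
  req#5 t=1s: DENY
  req#6 t=2s: DENY
  req#7 t=4s: DENY
  req#8 t=4s: DENY

Answer: AAAADDDD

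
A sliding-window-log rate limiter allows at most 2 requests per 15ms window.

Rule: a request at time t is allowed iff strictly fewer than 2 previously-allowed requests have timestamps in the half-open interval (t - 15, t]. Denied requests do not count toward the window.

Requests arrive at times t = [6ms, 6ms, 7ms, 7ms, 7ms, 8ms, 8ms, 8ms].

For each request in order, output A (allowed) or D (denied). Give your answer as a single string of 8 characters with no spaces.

Answer: AADDDDDD

Derivation:
Tracking allowed requests in the window:
  req#1 t=6ms: ALLOW
  req#2 t=6ms: ALLOW
  req#3 t=7ms: DENY
  req#4 t=7ms: DENY
  req#5 t=7ms: DENY
  req#6 t=8ms: DENY
  req#7 t=8ms: DENY
  req#8 t=8ms: DENY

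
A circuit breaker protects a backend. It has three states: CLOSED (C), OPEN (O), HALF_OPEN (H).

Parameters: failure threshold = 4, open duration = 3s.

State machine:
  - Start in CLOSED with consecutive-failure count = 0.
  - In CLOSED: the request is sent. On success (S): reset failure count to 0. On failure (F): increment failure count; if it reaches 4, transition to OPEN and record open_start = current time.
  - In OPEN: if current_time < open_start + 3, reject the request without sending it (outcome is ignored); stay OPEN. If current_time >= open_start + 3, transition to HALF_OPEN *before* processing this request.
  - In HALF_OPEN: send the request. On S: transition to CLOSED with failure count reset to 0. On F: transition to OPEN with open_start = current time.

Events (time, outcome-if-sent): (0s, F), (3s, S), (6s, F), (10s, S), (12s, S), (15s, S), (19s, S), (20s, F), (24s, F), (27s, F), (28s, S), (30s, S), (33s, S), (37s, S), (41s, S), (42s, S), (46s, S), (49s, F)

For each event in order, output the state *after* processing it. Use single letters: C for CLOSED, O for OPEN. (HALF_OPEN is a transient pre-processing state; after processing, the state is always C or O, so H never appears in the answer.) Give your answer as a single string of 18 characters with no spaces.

State after each event:
  event#1 t=0s outcome=F: state=CLOSED
  event#2 t=3s outcome=S: state=CLOSED
  event#3 t=6s outcome=F: state=CLOSED
  event#4 t=10s outcome=S: state=CLOSED
  event#5 t=12s outcome=S: state=CLOSED
  event#6 t=15s outcome=S: state=CLOSED
  event#7 t=19s outcome=S: state=CLOSED
  event#8 t=20s outcome=F: state=CLOSED
  event#9 t=24s outcome=F: state=CLOSED
  event#10 t=27s outcome=F: state=CLOSED
  event#11 t=28s outcome=S: state=CLOSED
  event#12 t=30s outcome=S: state=CLOSED
  event#13 t=33s outcome=S: state=CLOSED
  event#14 t=37s outcome=S: state=CLOSED
  event#15 t=41s outcome=S: state=CLOSED
  event#16 t=42s outcome=S: state=CLOSED
  event#17 t=46s outcome=S: state=CLOSED
  event#18 t=49s outcome=F: state=CLOSED

Answer: CCCCCCCCCCCCCCCCCC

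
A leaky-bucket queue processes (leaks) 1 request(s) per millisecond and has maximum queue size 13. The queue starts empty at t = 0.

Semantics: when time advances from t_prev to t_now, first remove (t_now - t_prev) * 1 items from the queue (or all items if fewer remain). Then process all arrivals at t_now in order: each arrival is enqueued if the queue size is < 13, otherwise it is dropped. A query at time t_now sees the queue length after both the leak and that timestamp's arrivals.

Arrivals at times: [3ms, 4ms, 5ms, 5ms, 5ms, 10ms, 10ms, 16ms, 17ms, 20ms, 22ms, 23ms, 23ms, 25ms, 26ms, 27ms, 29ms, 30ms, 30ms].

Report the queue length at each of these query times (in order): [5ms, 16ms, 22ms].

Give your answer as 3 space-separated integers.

Queue lengths at query times:
  query t=5ms: backlog = 3
  query t=16ms: backlog = 1
  query t=22ms: backlog = 1

Answer: 3 1 1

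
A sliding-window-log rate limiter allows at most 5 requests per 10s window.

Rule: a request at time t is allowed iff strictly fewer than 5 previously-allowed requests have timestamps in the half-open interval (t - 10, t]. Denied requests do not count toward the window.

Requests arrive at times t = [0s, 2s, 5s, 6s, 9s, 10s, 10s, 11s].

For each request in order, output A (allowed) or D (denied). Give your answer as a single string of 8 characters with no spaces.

Tracking allowed requests in the window:
  req#1 t=0s: ALLOW
  req#2 t=2s: ALLOW
  req#3 t=5s: ALLOW
  req#4 t=6s: ALLOW
  req#5 t=9s: ALLOW
  req#6 t=10s: ALLOW
  req#7 t=10s: DENY
  req#8 t=11s: DENY

Answer: AAAAAADD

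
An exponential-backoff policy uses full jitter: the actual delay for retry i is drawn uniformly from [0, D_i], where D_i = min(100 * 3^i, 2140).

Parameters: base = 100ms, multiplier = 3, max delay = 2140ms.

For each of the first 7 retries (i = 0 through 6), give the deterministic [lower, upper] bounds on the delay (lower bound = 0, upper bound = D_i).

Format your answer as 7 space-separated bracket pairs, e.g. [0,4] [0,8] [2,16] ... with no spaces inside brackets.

Computing bounds per retry:
  i=0: D_i=min(100*3^0,2140)=100, bounds=[0,100]
  i=1: D_i=min(100*3^1,2140)=300, bounds=[0,300]
  i=2: D_i=min(100*3^2,2140)=900, bounds=[0,900]
  i=3: D_i=min(100*3^3,2140)=2140, bounds=[0,2140]
  i=4: D_i=min(100*3^4,2140)=2140, bounds=[0,2140]
  i=5: D_i=min(100*3^5,2140)=2140, bounds=[0,2140]
  i=6: D_i=min(100*3^6,2140)=2140, bounds=[0,2140]

Answer: [0,100] [0,300] [0,900] [0,2140] [0,2140] [0,2140] [0,2140]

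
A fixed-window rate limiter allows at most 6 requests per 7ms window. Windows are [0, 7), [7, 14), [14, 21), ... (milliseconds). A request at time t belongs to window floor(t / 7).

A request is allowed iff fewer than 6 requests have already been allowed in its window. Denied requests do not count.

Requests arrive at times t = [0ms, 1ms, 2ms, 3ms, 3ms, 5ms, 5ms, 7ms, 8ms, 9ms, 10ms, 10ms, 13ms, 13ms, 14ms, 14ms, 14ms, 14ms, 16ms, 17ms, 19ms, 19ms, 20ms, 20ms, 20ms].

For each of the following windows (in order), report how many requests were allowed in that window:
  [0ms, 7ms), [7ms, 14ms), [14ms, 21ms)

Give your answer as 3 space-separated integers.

Answer: 6 6 6

Derivation:
Processing requests:
  req#1 t=0ms (window 0): ALLOW
  req#2 t=1ms (window 0): ALLOW
  req#3 t=2ms (window 0): ALLOW
  req#4 t=3ms (window 0): ALLOW
  req#5 t=3ms (window 0): ALLOW
  req#6 t=5ms (window 0): ALLOW
  req#7 t=5ms (window 0): DENY
  req#8 t=7ms (window 1): ALLOW
  req#9 t=8ms (window 1): ALLOW
  req#10 t=9ms (window 1): ALLOW
  req#11 t=10ms (window 1): ALLOW
  req#12 t=10ms (window 1): ALLOW
  req#13 t=13ms (window 1): ALLOW
  req#14 t=13ms (window 1): DENY
  req#15 t=14ms (window 2): ALLOW
  req#16 t=14ms (window 2): ALLOW
  req#17 t=14ms (window 2): ALLOW
  req#18 t=14ms (window 2): ALLOW
  req#19 t=16ms (window 2): ALLOW
  req#20 t=17ms (window 2): ALLOW
  req#21 t=19ms (window 2): DENY
  req#22 t=19ms (window 2): DENY
  req#23 t=20ms (window 2): DENY
  req#24 t=20ms (window 2): DENY
  req#25 t=20ms (window 2): DENY

Allowed counts by window: 6 6 6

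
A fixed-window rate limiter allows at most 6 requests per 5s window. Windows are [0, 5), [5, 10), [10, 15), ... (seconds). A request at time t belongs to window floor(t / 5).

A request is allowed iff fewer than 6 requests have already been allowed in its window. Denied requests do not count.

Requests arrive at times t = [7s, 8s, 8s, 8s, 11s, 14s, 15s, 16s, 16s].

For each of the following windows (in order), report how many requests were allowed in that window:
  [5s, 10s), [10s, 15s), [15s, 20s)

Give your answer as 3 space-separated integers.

Answer: 4 2 3

Derivation:
Processing requests:
  req#1 t=7s (window 1): ALLOW
  req#2 t=8s (window 1): ALLOW
  req#3 t=8s (window 1): ALLOW
  req#4 t=8s (window 1): ALLOW
  req#5 t=11s (window 2): ALLOW
  req#6 t=14s (window 2): ALLOW
  req#7 t=15s (window 3): ALLOW
  req#8 t=16s (window 3): ALLOW
  req#9 t=16s (window 3): ALLOW

Allowed counts by window: 4 2 3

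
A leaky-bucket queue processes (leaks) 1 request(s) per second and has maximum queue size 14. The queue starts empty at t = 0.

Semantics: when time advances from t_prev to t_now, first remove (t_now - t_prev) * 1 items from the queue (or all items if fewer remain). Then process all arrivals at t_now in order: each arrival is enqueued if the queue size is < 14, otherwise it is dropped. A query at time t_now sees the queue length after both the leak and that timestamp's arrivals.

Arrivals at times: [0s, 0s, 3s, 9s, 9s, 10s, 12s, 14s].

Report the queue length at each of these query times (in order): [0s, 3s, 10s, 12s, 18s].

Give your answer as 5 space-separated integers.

Answer: 2 1 2 1 0

Derivation:
Queue lengths at query times:
  query t=0s: backlog = 2
  query t=3s: backlog = 1
  query t=10s: backlog = 2
  query t=12s: backlog = 1
  query t=18s: backlog = 0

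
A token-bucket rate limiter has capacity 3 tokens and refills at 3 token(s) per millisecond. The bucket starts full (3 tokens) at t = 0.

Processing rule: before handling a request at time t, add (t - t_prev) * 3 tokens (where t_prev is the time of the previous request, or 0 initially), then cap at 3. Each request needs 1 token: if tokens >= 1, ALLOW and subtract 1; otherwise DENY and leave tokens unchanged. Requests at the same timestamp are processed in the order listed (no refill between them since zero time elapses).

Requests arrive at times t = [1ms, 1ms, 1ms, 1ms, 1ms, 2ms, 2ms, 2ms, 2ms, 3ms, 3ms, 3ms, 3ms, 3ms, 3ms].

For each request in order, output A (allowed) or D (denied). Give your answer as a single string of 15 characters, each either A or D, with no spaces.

Answer: AAADDAAADAAADDD

Derivation:
Simulating step by step:
  req#1 t=1ms: ALLOW
  req#2 t=1ms: ALLOW
  req#3 t=1ms: ALLOW
  req#4 t=1ms: DENY
  req#5 t=1ms: DENY
  req#6 t=2ms: ALLOW
  req#7 t=2ms: ALLOW
  req#8 t=2ms: ALLOW
  req#9 t=2ms: DENY
  req#10 t=3ms: ALLOW
  req#11 t=3ms: ALLOW
  req#12 t=3ms: ALLOW
  req#13 t=3ms: DENY
  req#14 t=3ms: DENY
  req#15 t=3ms: DENY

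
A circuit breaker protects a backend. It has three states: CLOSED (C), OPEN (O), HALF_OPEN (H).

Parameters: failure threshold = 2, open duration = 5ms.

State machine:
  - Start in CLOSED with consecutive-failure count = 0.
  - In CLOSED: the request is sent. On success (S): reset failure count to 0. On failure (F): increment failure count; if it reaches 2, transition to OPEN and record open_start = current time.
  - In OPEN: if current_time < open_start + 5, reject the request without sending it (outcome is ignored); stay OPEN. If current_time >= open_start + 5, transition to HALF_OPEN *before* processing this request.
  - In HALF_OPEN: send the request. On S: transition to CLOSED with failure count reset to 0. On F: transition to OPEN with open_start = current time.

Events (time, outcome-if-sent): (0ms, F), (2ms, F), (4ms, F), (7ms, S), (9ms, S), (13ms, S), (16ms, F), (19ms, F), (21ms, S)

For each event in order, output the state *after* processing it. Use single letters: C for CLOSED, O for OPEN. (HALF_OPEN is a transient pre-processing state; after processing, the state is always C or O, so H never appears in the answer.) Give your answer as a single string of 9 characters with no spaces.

State after each event:
  event#1 t=0ms outcome=F: state=CLOSED
  event#2 t=2ms outcome=F: state=OPEN
  event#3 t=4ms outcome=F: state=OPEN
  event#4 t=7ms outcome=S: state=CLOSED
  event#5 t=9ms outcome=S: state=CLOSED
  event#6 t=13ms outcome=S: state=CLOSED
  event#7 t=16ms outcome=F: state=CLOSED
  event#8 t=19ms outcome=F: state=OPEN
  event#9 t=21ms outcome=S: state=OPEN

Answer: COOCCCCOO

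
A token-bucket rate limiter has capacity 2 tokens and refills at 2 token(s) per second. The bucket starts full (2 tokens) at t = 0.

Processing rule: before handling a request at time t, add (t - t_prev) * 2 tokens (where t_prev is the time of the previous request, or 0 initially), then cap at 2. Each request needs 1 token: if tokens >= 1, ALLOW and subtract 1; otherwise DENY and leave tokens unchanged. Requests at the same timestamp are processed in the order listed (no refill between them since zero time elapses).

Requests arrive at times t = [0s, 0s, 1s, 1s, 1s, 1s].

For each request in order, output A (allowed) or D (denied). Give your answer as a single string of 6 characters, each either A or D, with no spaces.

Simulating step by step:
  req#1 t=0s: ALLOW
  req#2 t=0s: ALLOW
  req#3 t=1s: ALLOW
  req#4 t=1s: ALLOW
  req#5 t=1s: DENY
  req#6 t=1s: DENY

Answer: AAAADD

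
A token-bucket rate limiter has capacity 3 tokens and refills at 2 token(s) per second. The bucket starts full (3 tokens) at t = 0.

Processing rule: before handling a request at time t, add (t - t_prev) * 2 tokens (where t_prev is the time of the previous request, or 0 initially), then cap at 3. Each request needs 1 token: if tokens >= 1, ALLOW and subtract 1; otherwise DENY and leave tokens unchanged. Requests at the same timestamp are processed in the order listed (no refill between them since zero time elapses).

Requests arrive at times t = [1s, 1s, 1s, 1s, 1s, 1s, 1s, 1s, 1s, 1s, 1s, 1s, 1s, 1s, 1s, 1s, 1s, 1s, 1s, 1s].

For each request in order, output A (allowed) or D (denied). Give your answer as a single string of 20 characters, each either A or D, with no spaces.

Answer: AAADDDDDDDDDDDDDDDDD

Derivation:
Simulating step by step:
  req#1 t=1s: ALLOW
  req#2 t=1s: ALLOW
  req#3 t=1s: ALLOW
  req#4 t=1s: DENY
  req#5 t=1s: DENY
  req#6 t=1s: DENY
  req#7 t=1s: DENY
  req#8 t=1s: DENY
  req#9 t=1s: DENY
  req#10 t=1s: DENY
  req#11 t=1s: DENY
  req#12 t=1s: DENY
  req#13 t=1s: DENY
  req#14 t=1s: DENY
  req#15 t=1s: DENY
  req#16 t=1s: DENY
  req#17 t=1s: DENY
  req#18 t=1s: DENY
  req#19 t=1s: DENY
  req#20 t=1s: DENY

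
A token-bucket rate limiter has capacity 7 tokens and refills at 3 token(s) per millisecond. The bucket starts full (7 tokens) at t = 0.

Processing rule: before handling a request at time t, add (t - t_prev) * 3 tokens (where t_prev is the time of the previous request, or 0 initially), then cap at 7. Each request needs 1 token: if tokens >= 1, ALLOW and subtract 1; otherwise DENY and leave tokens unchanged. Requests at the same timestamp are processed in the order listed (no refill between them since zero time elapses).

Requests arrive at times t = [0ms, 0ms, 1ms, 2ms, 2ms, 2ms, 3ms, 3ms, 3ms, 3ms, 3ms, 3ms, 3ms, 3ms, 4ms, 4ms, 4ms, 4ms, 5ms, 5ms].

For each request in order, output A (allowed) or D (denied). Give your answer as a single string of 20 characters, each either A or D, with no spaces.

Answer: AAAAAAAAAAAAADAAADAA

Derivation:
Simulating step by step:
  req#1 t=0ms: ALLOW
  req#2 t=0ms: ALLOW
  req#3 t=1ms: ALLOW
  req#4 t=2ms: ALLOW
  req#5 t=2ms: ALLOW
  req#6 t=2ms: ALLOW
  req#7 t=3ms: ALLOW
  req#8 t=3ms: ALLOW
  req#9 t=3ms: ALLOW
  req#10 t=3ms: ALLOW
  req#11 t=3ms: ALLOW
  req#12 t=3ms: ALLOW
  req#13 t=3ms: ALLOW
  req#14 t=3ms: DENY
  req#15 t=4ms: ALLOW
  req#16 t=4ms: ALLOW
  req#17 t=4ms: ALLOW
  req#18 t=4ms: DENY
  req#19 t=5ms: ALLOW
  req#20 t=5ms: ALLOW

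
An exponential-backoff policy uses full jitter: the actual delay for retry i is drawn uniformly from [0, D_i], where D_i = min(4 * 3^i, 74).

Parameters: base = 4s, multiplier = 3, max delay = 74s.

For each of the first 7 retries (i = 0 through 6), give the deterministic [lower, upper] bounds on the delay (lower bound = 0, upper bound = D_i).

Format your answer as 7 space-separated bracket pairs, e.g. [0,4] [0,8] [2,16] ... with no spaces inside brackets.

Computing bounds per retry:
  i=0: D_i=min(4*3^0,74)=4, bounds=[0,4]
  i=1: D_i=min(4*3^1,74)=12, bounds=[0,12]
  i=2: D_i=min(4*3^2,74)=36, bounds=[0,36]
  i=3: D_i=min(4*3^3,74)=74, bounds=[0,74]
  i=4: D_i=min(4*3^4,74)=74, bounds=[0,74]
  i=5: D_i=min(4*3^5,74)=74, bounds=[0,74]
  i=6: D_i=min(4*3^6,74)=74, bounds=[0,74]

Answer: [0,4] [0,12] [0,36] [0,74] [0,74] [0,74] [0,74]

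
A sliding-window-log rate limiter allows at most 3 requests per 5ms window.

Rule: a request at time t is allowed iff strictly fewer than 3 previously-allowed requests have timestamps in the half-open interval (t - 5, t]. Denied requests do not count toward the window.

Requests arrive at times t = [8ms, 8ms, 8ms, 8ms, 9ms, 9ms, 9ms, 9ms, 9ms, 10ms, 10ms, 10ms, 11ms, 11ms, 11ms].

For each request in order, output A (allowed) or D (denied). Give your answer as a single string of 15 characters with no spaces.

Answer: AAADDDDDDDDDDDD

Derivation:
Tracking allowed requests in the window:
  req#1 t=8ms: ALLOW
  req#2 t=8ms: ALLOW
  req#3 t=8ms: ALLOW
  req#4 t=8ms: DENY
  req#5 t=9ms: DENY
  req#6 t=9ms: DENY
  req#7 t=9ms: DENY
  req#8 t=9ms: DENY
  req#9 t=9ms: DENY
  req#10 t=10ms: DENY
  req#11 t=10ms: DENY
  req#12 t=10ms: DENY
  req#13 t=11ms: DENY
  req#14 t=11ms: DENY
  req#15 t=11ms: DENY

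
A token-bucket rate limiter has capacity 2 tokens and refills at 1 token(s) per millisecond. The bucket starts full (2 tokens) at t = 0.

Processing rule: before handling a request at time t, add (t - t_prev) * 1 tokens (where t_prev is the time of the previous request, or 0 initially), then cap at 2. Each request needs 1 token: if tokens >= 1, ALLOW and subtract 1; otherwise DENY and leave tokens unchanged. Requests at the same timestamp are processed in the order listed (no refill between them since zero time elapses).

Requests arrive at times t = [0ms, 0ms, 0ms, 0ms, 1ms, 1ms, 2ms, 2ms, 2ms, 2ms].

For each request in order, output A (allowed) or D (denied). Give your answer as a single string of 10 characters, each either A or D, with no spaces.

Simulating step by step:
  req#1 t=0ms: ALLOW
  req#2 t=0ms: ALLOW
  req#3 t=0ms: DENY
  req#4 t=0ms: DENY
  req#5 t=1ms: ALLOW
  req#6 t=1ms: DENY
  req#7 t=2ms: ALLOW
  req#8 t=2ms: DENY
  req#9 t=2ms: DENY
  req#10 t=2ms: DENY

Answer: AADDADADDD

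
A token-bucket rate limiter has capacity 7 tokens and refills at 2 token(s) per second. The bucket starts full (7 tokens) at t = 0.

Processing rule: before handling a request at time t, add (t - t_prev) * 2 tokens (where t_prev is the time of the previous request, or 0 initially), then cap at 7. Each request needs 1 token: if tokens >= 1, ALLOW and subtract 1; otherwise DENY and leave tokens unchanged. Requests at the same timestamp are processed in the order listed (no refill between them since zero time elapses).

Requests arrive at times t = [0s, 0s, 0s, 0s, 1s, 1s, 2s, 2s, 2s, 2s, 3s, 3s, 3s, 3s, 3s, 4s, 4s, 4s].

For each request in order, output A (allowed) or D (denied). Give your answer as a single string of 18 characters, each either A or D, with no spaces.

Simulating step by step:
  req#1 t=0s: ALLOW
  req#2 t=0s: ALLOW
  req#3 t=0s: ALLOW
  req#4 t=0s: ALLOW
  req#5 t=1s: ALLOW
  req#6 t=1s: ALLOW
  req#7 t=2s: ALLOW
  req#8 t=2s: ALLOW
  req#9 t=2s: ALLOW
  req#10 t=2s: ALLOW
  req#11 t=3s: ALLOW
  req#12 t=3s: ALLOW
  req#13 t=3s: ALLOW
  req#14 t=3s: DENY
  req#15 t=3s: DENY
  req#16 t=4s: ALLOW
  req#17 t=4s: ALLOW
  req#18 t=4s: DENY

Answer: AAAAAAAAAAAAADDAAD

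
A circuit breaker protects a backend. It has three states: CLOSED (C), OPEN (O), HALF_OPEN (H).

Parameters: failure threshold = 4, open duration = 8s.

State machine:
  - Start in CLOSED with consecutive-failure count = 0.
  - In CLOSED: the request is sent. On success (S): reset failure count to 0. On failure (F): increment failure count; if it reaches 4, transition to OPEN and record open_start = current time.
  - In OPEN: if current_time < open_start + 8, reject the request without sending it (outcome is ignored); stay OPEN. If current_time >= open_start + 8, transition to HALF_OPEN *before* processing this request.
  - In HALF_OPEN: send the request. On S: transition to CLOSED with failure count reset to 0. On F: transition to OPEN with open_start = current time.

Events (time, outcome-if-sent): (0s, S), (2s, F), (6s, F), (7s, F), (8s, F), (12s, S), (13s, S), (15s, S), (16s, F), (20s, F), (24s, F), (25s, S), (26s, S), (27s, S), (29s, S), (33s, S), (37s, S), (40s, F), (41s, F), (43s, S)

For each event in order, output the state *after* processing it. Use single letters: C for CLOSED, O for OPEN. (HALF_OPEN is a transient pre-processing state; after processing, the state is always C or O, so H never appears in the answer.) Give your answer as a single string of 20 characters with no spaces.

Answer: CCCCOOOOOOOOOOOCCCCC

Derivation:
State after each event:
  event#1 t=0s outcome=S: state=CLOSED
  event#2 t=2s outcome=F: state=CLOSED
  event#3 t=6s outcome=F: state=CLOSED
  event#4 t=7s outcome=F: state=CLOSED
  event#5 t=8s outcome=F: state=OPEN
  event#6 t=12s outcome=S: state=OPEN
  event#7 t=13s outcome=S: state=OPEN
  event#8 t=15s outcome=S: state=OPEN
  event#9 t=16s outcome=F: state=OPEN
  event#10 t=20s outcome=F: state=OPEN
  event#11 t=24s outcome=F: state=OPEN
  event#12 t=25s outcome=S: state=OPEN
  event#13 t=26s outcome=S: state=OPEN
  event#14 t=27s outcome=S: state=OPEN
  event#15 t=29s outcome=S: state=OPEN
  event#16 t=33s outcome=S: state=CLOSED
  event#17 t=37s outcome=S: state=CLOSED
  event#18 t=40s outcome=F: state=CLOSED
  event#19 t=41s outcome=F: state=CLOSED
  event#20 t=43s outcome=S: state=CLOSED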